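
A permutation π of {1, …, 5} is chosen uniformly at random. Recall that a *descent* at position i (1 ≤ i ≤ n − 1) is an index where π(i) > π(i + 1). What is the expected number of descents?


Write X = Σ X_I over i = 1, …, 4, with X_I the indicator of one descent.
There are 4 indicators.
For each fixed i, the pair (π(i), π(i+1)) is a uniformly random ordered pair of distinct values from {1, …, 5}; by symmetry P[π(i) > π(i+1)] = 1/2.
By linearity: E[X] = 4 · (1/2) = (5 − 1) · (1/2) = 2 ≈ 2.000.

E[X] = 2 = 2.000.


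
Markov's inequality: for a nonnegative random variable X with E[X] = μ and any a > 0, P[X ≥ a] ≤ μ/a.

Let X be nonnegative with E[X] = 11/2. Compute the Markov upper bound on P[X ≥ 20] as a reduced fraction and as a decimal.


μ = E[X] = 11/2, a = 20.
Markov: P[X ≥ 20] ≤ μ/a = (11/2)/20 = 11/40.
Numerically: ≈ 0.2750.
(Since a = 20 > μ = 5.5000, the bound 11/40 is < 1 and informative.)

P[X ≥ 20] ≤ 11/40 ≈ 0.2750.


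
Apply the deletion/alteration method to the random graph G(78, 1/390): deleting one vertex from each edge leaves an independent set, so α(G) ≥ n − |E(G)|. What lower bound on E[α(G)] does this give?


E[|E(G)|] = C(78, 2)·p = 3003 · (1/390) = 77/10.
E[α(G)] ≥ n − E[|E(G)|] = 78 − 77/10 = 703/10.
Numerically: ≈ 70.300000.
(This is only a lower bound; the true E[α(G)] may be larger.)

E[α(G)] ≥ 703/10 ≈ 70.300000.


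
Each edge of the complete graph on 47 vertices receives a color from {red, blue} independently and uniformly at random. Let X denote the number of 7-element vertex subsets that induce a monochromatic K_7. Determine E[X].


Let X = Σ_S X_S over the C(47, 7) = 62891499 subsets S of size 7, where X_S = 1 if the K_7 on S is monochromatic.
For a fixed S, the K_7 on S has C(7, 2) = 21 edges. P[all 21 edges red] = (1/2)^21, and likewise for blue, so P[monochromatic] = 2·(1/2)^21 = 2^{1 − 21} = 1/1048576.
Summing: E[X] = C(47, 7) · 2^{1 − 21} = 62891499 · 1/1048576 = 62891499/1048576.
Numerically: E[X] ≈ 59.97801.

E[X] = C(47,7)·2^(1−C(7,2)) = 62891499/1048576 ≈ 59.97801.


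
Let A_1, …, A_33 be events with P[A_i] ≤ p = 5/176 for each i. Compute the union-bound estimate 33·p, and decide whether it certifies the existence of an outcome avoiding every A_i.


Union bound: P[∪_{i=1}^{33} A_i] ≤ Σ_i P[A_i] ≤ 33·p = 33·(5/176) = 15/16.
Numerically: 15/16 ≈ 0.9375000.
Is 15/16 < 1? YES.
Since P[∪ A_i] ≤ 15/16 < 1, the complement has P[∩ A_i^c] ≥ 1 − 15/16 = 1/16 > 0, so some outcome avoids every A_i.

33·p = 15/16 ≈ 0.9375000; existence CERTIFIED by the union bound.


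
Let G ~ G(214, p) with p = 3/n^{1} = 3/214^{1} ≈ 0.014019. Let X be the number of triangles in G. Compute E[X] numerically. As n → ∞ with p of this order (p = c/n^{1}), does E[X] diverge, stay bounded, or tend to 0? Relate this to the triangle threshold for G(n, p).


Number of potential triangles: C(214, 3) = 1610564.
Each occurs with probability p³ ≈ (0.014019)³ ≈ 2.7550053e-06.
By linearity: E[X] = C(214, 3)·p³ ≈ 1610564 · 2.7550053e-06 ≈ 4.43711.
Here α = 1, so p = 3/n is exactly at the triangle threshold p ~ 1/n. Asymptotically E[X] → c³/6 = 3³/6 = 9/2 ≈ 4.50000, a bounded constant. In this regime the triangle count is asymptotically Poisson(c³/6).

E[X] ≈ 4.43711; in regime p = Θ(1/n^{1}) E[X] stays bounded (at the triangle threshold p ~ 1/n).


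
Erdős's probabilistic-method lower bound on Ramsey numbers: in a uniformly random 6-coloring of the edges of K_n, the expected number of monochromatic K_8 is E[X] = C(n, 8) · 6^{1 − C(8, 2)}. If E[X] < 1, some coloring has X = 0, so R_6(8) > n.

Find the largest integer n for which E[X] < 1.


We need C(n, 8) · 6^{1 − 28} < 1, i.e. C(n, 8) < 6^{28 − 1} = 1023490369077469249536.
Check values of n near the boundary:
  n = 1589: C(1589, 8) = 990389025825605844438; 990389025825605844438 < 1023490369077469249536? YES
  n = 1590: C(1590, 8) = 995397314198933813310; 995397314198933813310 < 1023490369077469249536? YES
  n = 1591: C(1591, 8) = 1000427749141189953870; 1000427749141189953870 < 1023490369077469249536? YES
  n = 1592: C(1592, 8) = 1005480414540892933435; 1005480414540892933435 < 1023490369077469249536? YES
  n = 1593: C(1593, 8) = 1010555394551193970323; 1010555394551193970323 < 1023490369077469249536? YES
  n = 1594: C(1594, 8) = 1015652773590544255167; 1015652773590544255167 < 1023490369077469249536? YES
  n = 1595: C(1595, 8) = 1020772636343363633895; 1020772636343363633895 < 1023490369077469249536? YES
  n = 1596: C(1596, 8) = 1025915067760710553965; 1025915067760710553965 < 1023490369077469249536? NO
  n = 1597: C(1597, 8) = 1031080153060953275445; 1031080153060953275445 < 1023490369077469249536? NO
  n = 1598: C(1598, 8) = 1036267977730442348529; 1036267977730442348529 < 1023490369077469249536? NO
The largest n with C(n, 8) < 1023490369077469249536 is n = 1595 (where E[X] = 113419181815929292655/113721152119718805504 ≈ 0.997). Hence R_6(8) > 1595, i.e. R_6(8) ≥ 1596.

Largest n = 1595; hence R_6(8) > 1595.


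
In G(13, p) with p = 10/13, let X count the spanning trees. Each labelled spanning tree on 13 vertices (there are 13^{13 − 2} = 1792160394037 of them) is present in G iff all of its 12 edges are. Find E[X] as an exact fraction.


K_13 has 13^{13 − 2} = 1792160394037 labelled spanning trees.
For each such spanning tree H, let X_H = 1 if all 12 edges of H are present in G. Then P[X_H = 1] = p^{12} = (10/13)^{12} = 1000000000000/23298085122481.
By linearity: E[X] = Σ_H E[X_H] = 1792160394037 · p^{12} = 1792160394037 · 1000000000000/23298085122481 = 1000000000000/13.
Numerically: E[X] ≈ 7.69231e+10.

E[X] = 1792160394037 · (10/13)^{12} = 1000000000000/13 ≈ 7.69231e+10.


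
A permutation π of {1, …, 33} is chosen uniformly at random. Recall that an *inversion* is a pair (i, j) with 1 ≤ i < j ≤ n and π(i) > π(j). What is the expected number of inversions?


Write X = Σ X_I over the C(33, 2) = 528 pairs i < j, with X_I the indicator of one inversion.
There are 528 indicators.
For each fixed pair i < j, the values π(i) and π(j) are two distinct elements of {1, …, 33} in uniformly random order; by symmetry P[π(i) > π(j)] = 1/2.
By linearity: E[X] = 528 · (1/2) = C(33, 2) · (1/2) = 528/2 = 264 ≈ 264.00000.

E[X] = 264 = 264.00000.


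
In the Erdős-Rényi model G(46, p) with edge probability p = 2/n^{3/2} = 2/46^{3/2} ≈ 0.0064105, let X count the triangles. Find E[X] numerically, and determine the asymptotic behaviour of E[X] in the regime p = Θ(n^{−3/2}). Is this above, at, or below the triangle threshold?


Number of potential triangles: C(46, 3) = 15180.
Each occurs with probability p³ ≈ (0.0064105)³ ≈ 2.6343880e-07.
By linearity: E[X] = C(46, 3)·p³ ≈ 15180 · 2.6343880e-07 ≈ 0.00400.
Since α = 3/2 > 1, p = c/n^{3/2} = o(1/n) is below the triangle threshold p ~ 1/n. Asymptotically E[X] ~ (c³/6)·n^{3(1−α)} = (2³/6)·n^{-1.5} → 0, so by Markov's inequality G has no triangles w.h.p.

E[X] ≈ 0.00400; in regime p = Θ(1/n^{3/2}) E[X] tends to 0 (below the triangle threshold p ~ 1/n).


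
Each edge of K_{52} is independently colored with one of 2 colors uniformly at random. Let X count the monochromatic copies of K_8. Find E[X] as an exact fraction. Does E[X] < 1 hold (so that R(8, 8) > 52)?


E[X] = C(52, 8) · 2^{1 − 28} = 752538150 · 2^{−27} = 752538150/134217728.
As a reduced fraction: E[X] = 376269075/67108864 ≈ 5.60685.
Is E[X] < 1? NO.
Since E[X] ≥ 1, the first-moment bound is inconclusive at n = 52; it does NOT by itself certify R(8, 8) > 52.

E[X] = 376269075/67108864 ≈ 5.60685; E[X] ≥ 1; first-moment method inconclusive here.


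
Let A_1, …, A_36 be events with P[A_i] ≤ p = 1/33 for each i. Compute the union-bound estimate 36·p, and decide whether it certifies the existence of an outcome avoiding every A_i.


Union bound: P[∪_{i=1}^{36} A_i] ≤ Σ_i P[A_i] ≤ 36·p = 36·(1/33) = 12/11.
Numerically: 12/11 ≈ 1.0909.
Is 12/11 < 1? NO.
Since the bound 12/11 is ≥ 1, the union bound is uninformative here; it does NOT by itself certify existence.

36·p = 12/11 ≈ 1.0909; existence NOT certified by the union bound.


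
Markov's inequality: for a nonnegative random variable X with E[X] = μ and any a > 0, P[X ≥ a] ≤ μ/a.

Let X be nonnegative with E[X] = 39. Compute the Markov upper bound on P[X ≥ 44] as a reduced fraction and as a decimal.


μ = E[X] = 39, a = 44.
Markov: P[X ≥ 44] ≤ μ/a = (39)/44 = 39/44.
Numerically: ≈ 0.88636.
(Since a = 44 > μ = 39.00000, the bound 39/44 is < 1 and informative.)

P[X ≥ 44] ≤ 39/44 ≈ 0.88636.


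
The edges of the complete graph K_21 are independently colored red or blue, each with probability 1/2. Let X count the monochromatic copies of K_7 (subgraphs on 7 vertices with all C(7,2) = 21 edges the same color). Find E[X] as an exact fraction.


Let X = Σ_S X_S over the C(21, 7) = 116280 subsets S of size 7, where X_S = 1 if the K_7 on S is monochromatic.
For a fixed S, the K_7 on S has C(7, 2) = 21 edges. P[all 21 edges red] = (1/2)^21, and likewise for blue, so P[monochromatic] = 2·(1/2)^21 = 2^{1 − 21} = 1/1048576.
By linearity of expectation: E[X] = C(21, 7) · 2^{1 − 21} = 116280 · 1/1048576 = 14535/131072.
Numerically: E[X] ≈ 0.1109.

E[X] = C(21,7)·2^(1−C(7,2)) = 14535/131072 ≈ 0.1109.


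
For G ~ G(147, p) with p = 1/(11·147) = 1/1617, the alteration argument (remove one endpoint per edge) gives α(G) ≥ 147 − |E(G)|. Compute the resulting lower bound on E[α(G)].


E[|E(G)|] = C(147, 2)·p = 10731 · (1/1617) = 73/11.
E[α(G)] ≥ n − E[|E(G)|] = 147 − 73/11 = 1544/11.
Numerically: ≈ 140.363636.
(This is only a lower bound; the true E[α(G)] may be larger.)

E[α(G)] ≥ 1544/11 ≈ 140.363636.


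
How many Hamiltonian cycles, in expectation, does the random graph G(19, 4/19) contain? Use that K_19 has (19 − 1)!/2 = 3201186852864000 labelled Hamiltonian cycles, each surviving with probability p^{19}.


K_19 has (19 − 1)!/2 = 3201186852864000 labelled Hamiltonian cycles.
For each such Hamiltonian cycle H, let X_H = 1 if all 19 edges of H are present in G. Then P[X_H = 1] = p^{19} = (4/19)^{19} = 274877906944/1978419655660313589123979.
By linearity: E[X] = Σ_H E[X_H] = 3201186852864000 · p^{19} = 3201186852864000 · 274877906944/1978419655660313589123979 = 879935541851906811887616000/1978419655660313589123979.
Numerically: E[X] ≈ 444.77.

E[X] = 3201186852864000 · (4/19)^{19} = 879935541851906811887616000/1978419655660313589123979 ≈ 444.77.


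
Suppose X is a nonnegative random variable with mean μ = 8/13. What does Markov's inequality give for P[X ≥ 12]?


μ = E[X] = 8/13, a = 12.
Markov: P[X ≥ 12] ≤ μ/a = (8/13)/12 = 2/39.
Numerically: ≈ 0.0513.
(Since a = 12 > μ = 0.6154, the bound 2/39 is < 1 and informative.)

P[X ≥ 12] ≤ 2/39 ≈ 0.0513.


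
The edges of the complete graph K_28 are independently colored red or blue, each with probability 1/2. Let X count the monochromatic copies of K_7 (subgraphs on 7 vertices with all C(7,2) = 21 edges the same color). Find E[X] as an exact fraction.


Let X = Σ_S X_S over the C(28, 7) = 1184040 subsets S of size 7, where X_S = 1 if the K_7 on S is monochromatic.
For a fixed S, the K_7 on S has C(7, 2) = 21 edges. P[all 21 edges red] = (1/2)^21, and likewise for blue, so P[monochromatic] = 2·(1/2)^21 = 2^{1 − 21} = 1/1048576.
By linearity of expectation: E[X] = C(28, 7) · 2^{1 − 21} = 1184040 · 1/1048576 = 148005/131072.
Numerically: E[X] ≈ 1.1292.

E[X] = C(28,7)·2^(1−C(7,2)) = 148005/131072 ≈ 1.1292.


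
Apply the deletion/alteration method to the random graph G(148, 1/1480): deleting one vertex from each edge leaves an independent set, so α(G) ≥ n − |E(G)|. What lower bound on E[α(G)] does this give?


E[|E(G)|] = C(148, 2)·p = 10878 · (1/1480) = 147/20.
E[α(G)] ≥ n − E[|E(G)|] = 148 − 147/20 = 2813/20.
Numerically: ≈ 140.65000.
(This is only a lower bound; the true E[α(G)] may be larger.)

E[α(G)] ≥ 2813/20 ≈ 140.65000.


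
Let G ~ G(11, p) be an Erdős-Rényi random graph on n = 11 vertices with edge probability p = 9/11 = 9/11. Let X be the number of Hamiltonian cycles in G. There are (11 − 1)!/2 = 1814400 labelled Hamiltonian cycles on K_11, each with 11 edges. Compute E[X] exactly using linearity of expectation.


K_11 has (11 − 1)!/2 = 1814400 labelled Hamiltonian cycles.
For each such Hamiltonian cycle H, let X_H = 1 if all 11 edges of H are present in G. Then P[X_H = 1] = p^{11} = (9/11)^{11} = 31381059609/285311670611.
By linearity: E[X] = Σ_H E[X_H] = 1814400 · p^{11} = 1814400 · 31381059609/285311670611 = 56937794554569600/285311670611.
Numerically: E[X] ≈ 199563.

E[X] = 1814400 · (9/11)^{11} = 56937794554569600/285311670611 ≈ 199563.


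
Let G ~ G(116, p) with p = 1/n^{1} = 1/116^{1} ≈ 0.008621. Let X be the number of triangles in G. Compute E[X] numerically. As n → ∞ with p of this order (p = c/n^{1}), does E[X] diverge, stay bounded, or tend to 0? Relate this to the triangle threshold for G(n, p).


Number of potential triangles: C(116, 3) = 253460.
Each occurs with probability p³ ≈ (0.008621)³ ≈ 6.406577e-07.
By linearity: E[X] = C(116, 3)·p³ ≈ 253460 · 6.406577e-07 ≈ 0.1624.
Here α = 1, so p = 1/n is exactly at the triangle threshold p ~ 1/n. Asymptotically E[X] → c³/6 = 1³/6 = 1/6 ≈ 0.1667, a bounded constant. In this regime the triangle count is asymptotically Poisson(c³/6).

E[X] ≈ 0.1624; in regime p = Θ(1/n^{1}) E[X] stays bounded (at the triangle threshold p ~ 1/n).


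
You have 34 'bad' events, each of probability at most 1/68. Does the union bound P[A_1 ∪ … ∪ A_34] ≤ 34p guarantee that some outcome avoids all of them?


Union bound: P[∪_{i=1}^{34} A_i] ≤ Σ_i P[A_i] ≤ 34·p = 34·(1/68) = 1/2.
Numerically: 1/2 ≈ 0.5000000.
Is 1/2 < 1? YES.
Since P[∪ A_i] ≤ 1/2 < 1, the complement has P[∩ A_i^c] ≥ 1 − 1/2 = 1/2 > 0, so some outcome avoids every A_i.

34·p = 1/2 ≈ 0.5000000; existence CERTIFIED by the union bound.


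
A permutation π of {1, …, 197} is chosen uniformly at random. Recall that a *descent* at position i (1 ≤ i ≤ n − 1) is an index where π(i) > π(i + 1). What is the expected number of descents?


Write X = Σ X_I over i = 1, …, 196, with X_I the indicator of one descent.
There are 196 indicators.
For each fixed i, the pair (π(i), π(i+1)) is a uniformly random ordered pair of distinct values from {1, …, 197}; by symmetry P[π(i) > π(i+1)] = 1/2.
By linearity: E[X] = 196 · (1/2) = (197 − 1) · (1/2) = 98 ≈ 98.000.

E[X] = 98 = 98.000.


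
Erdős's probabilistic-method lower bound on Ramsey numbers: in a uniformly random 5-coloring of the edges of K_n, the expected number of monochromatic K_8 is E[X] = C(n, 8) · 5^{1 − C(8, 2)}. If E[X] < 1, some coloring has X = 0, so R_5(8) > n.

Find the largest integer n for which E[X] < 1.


We need C(n, 8) · 5^{1 − 28} < 1, i.e. C(n, 8) < 5^{28 − 1} = 7450580596923828125.
Check values of n near the boundary:
  n = 857: C(857, 8) = 6983854138365964575; 6983854138365964575 < 7450580596923828125? YES
  n = 858: C(858, 8) = 7049584530256467771; 7049584530256467771 < 7450580596923828125? YES
  n = 859: C(859, 8) = 7115855595170747139; 7115855595170747139 < 7450580596923828125? YES
  n = 860: C(860, 8) = 7182671140665308145; 7182671140665308145 < 7450580596923828125? YES
  n = 861: C(861, 8) = 7250034996615275865; 7250034996615275865 < 7450580596923828125? YES
  n = 862: C(862, 8) = 7317951015318931845; 7317951015318931845 < 7450580596923828125? YES
  n = 863: C(863, 8) = 7386423071602617757; 7386423071602617757 < 7450580596923828125? YES
  n = 864: C(864, 8) = 7455455062926006708; 7455455062926006708 < 7450580596923828125? NO
  n = 865: C(865, 8) = 7525050909487743060; 7525050909487743060 < 7450580596923828125? NO
  n = 866: C(866, 8) = 7595214554331451620; 7595214554331451620 < 7450580596923828125? NO
The largest n with C(n, 8) < 7450580596923828125 is n = 863 (where E[X] = 7386423071602617757/7450580596923828125 ≈ 0.99139). Hence R_5(8) > 863, i.e. R_5(8) ≥ 864.

Largest n = 863; hence R_5(8) > 863.


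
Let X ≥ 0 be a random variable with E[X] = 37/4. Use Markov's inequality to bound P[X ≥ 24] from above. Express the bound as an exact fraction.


μ = E[X] = 37/4, a = 24.
Markov: P[X ≥ 24] ≤ μ/a = (37/4)/24 = 37/96.
Numerically: ≈ 0.38542.
(Since a = 24 > μ = 9.25000, the bound 37/96 is < 1 and informative.)

P[X ≥ 24] ≤ 37/96 ≈ 0.38542.


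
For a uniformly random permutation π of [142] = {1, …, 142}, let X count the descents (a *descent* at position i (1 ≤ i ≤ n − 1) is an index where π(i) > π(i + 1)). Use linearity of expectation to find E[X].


Write X = Σ X_I over i = 1, …, 141, with X_I the indicator of one descent.
There are 141 indicators.
For each fixed i, the pair (π(i), π(i+1)) is a uniformly random ordered pair of distinct values from {1, …, 142}; by symmetry P[π(i) > π(i+1)] = 1/2.
By linearity: E[X] = 141 · (1/2) = (142 − 1) · (1/2) = 141/2 ≈ 70.50000.

E[X] = 141/2 = 70.50000.


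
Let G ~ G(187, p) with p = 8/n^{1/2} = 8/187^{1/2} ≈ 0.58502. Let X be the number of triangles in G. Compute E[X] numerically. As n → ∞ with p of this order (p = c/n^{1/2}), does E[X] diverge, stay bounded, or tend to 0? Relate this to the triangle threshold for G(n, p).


Number of potential triangles: C(187, 3) = 1072445.
Each occurs with probability p³ ≈ (0.58502)³ ≈ 2.0022004e-01.
By linearity: E[X] = C(187, 3)·p³ ≈ 1072445 · 2.0022004e-01 ≈ 214724.98444.
Since α = 1/2 < 1, p = c/n^{1/2} ≫ 1/n is above the triangle threshold p ~ 1/n. Asymptotically E[X] ~ (c³/6)·n^{3(1−α)} = (8³/6)·n^{1.5} → ∞; triangles are abundant w.h.p.

E[X] ≈ 214724.98444; in regime p = Θ(1/n^{1/2}) E[X] diverges (above the triangle threshold p ~ 1/n).


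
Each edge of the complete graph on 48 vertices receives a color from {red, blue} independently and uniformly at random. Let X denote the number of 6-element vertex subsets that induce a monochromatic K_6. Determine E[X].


Let X = Σ_S X_S over the C(48, 6) = 12271512 subsets S of size 6, where X_S = 1 if the K_6 on S is monochromatic.
For a fixed S, the K_6 on S has C(6, 2) = 15 edges. P[all 15 edges red] = (1/2)^15, and likewise for blue, so P[monochromatic] = 2·(1/2)^15 = 2^{1 − 15} = 1/16384.
Summing: E[X] = C(48, 6) · 2^{1 − 15} = 12271512 · 1/16384 = 1533939/2048.
Numerically: E[X] ≈ 748.99365.

E[X] = C(48,6)·2^(1−C(6,2)) = 1533939/2048 ≈ 748.99365.


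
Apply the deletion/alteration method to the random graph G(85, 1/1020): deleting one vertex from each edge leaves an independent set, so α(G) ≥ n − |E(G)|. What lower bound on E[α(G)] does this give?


E[|E(G)|] = C(85, 2)·p = 3570 · (1/1020) = 7/2.
E[α(G)] ≥ n − E[|E(G)|] = 85 − 7/2 = 163/2.
Numerically: ≈ 81.5000.
(This is only a lower bound; the true E[α(G)] may be larger.)

E[α(G)] ≥ 163/2 ≈ 81.5000.


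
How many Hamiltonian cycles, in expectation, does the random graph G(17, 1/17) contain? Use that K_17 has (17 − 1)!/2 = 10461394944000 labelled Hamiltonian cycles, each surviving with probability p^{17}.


K_17 has (17 − 1)!/2 = 10461394944000 labelled Hamiltonian cycles.
For each such Hamiltonian cycle H, let X_H = 1 if all 17 edges of H are present in G. Then P[X_H = 1] = p^{17} = (1/17)^{17} = 1/827240261886336764177.
Summing the indicators: E[X] = Σ_H E[X_H] = 10461394944000 · p^{17} = 10461394944000 · 1/827240261886336764177 = 10461394944000/827240261886336764177.
Numerically: E[X] ≈ 1.2646e-08.

E[X] = 10461394944000 · (1/17)^{17} = 10461394944000/827240261886336764177 ≈ 1.2646e-08.


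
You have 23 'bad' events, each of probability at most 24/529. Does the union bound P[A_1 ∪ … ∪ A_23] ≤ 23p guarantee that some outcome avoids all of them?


Union bound: P[∪_{i=1}^{23} A_i] ≤ Σ_i P[A_i] ≤ 23·p = 23·(24/529) = 24/23.
Numerically: 24/23 ≈ 1.043478.
Is 24/23 < 1? NO.
Since the bound 24/23 is ≥ 1, the union bound is uninformative here; it does NOT by itself certify existence.

23·p = 24/23 ≈ 1.043478; existence NOT certified by the union bound.


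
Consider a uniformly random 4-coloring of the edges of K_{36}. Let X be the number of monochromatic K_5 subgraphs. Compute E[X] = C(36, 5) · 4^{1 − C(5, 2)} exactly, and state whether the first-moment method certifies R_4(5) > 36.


E[X] = C(36, 5) · 4^{1 − 10} = 376992 · 4^{−9} = 376992/262144.
As a reduced fraction: E[X] = 11781/8192 ≈ 1.4381104.
Is E[X] < 1? NO.
Since E[X] ≥ 1, the first-moment bound is inconclusive at n = 36; it does NOT by itself certify R_4(5) > 36.

E[X] = 11781/8192 ≈ 1.4381104; E[X] ≥ 1; first-moment method inconclusive here.


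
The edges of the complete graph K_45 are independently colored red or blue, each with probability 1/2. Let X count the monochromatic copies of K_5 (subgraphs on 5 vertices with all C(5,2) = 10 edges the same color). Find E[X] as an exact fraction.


Let X = Σ_S X_S over the C(45, 5) = 1221759 subsets S of size 5, where X_S = 1 if the K_5 on S is monochromatic.
For a fixed S, the K_5 on S has C(5, 2) = 10 edges. P[all 10 edges red] = (1/2)^10, and likewise for blue, so P[monochromatic] = 2·(1/2)^10 = 2^{1 − 10} = 1/512.
By linearity of expectation: E[X] = C(45, 5) · 2^{1 − 10} = 1221759 · 1/512 = 1221759/512.
Numerically: E[X] ≈ 2386.24805.

E[X] = C(45,5)·2^(1−C(5,2)) = 1221759/512 ≈ 2386.24805.


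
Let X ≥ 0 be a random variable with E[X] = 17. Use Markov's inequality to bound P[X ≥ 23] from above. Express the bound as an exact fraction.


μ = E[X] = 17, a = 23.
Markov: P[X ≥ 23] ≤ μ/a = (17)/23 = 17/23.
Numerically: ≈ 0.7391.
(Since a = 23 > μ = 17.0000, the bound 17/23 is < 1 and informative.)

P[X ≥ 23] ≤ 17/23 ≈ 0.7391.


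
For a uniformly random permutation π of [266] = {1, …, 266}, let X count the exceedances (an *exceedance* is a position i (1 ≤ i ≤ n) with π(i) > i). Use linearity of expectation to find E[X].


Write X = Σ_{i=1}^{266} X_i, where X_i = 1_{π(i) > i}.
For each fixed i, π(i) is uniform over {1, …, 266} (marginal of a uniform permutation), so P[π(i) > i] = (n − i)/n. Summing: Σ_{i=1}^{266} (n − i)/n = (0 + 1 + … + 265)/266 = 266(266 − 1)/(2·266) = (266 − 1)/2.
Hence E[X] = Σ_{i=1}^{266} (266 − i)/266 = 265/2 ≈ 132.500000.

E[X] = 265/2 = 132.500000.


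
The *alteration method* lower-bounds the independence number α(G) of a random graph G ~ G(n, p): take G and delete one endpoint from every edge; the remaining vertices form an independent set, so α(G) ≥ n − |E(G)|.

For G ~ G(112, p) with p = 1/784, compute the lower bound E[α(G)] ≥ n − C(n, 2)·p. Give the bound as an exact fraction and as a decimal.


E[|E(G)|] = C(112, 2)·p = 6216 · (1/784) = 111/14.
E[α(G)] ≥ n − E[|E(G)|] = 112 − 111/14 = 1457/14.
Numerically: ≈ 104.0714.
(This is only a lower bound; the true E[α(G)] may be larger.)

E[α(G)] ≥ 1457/14 ≈ 104.0714.


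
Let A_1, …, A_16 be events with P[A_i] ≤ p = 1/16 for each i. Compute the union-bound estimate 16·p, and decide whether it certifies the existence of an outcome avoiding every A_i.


Union bound: P[∪_{i=1}^{16} A_i] ≤ Σ_i P[A_i] ≤ 16·p = 16·(1/16) = 1.
Numerically: 1 ≈ 1.00000.
Is 1 < 1? NO.
Since the bound 1 is ≥ 1, the union bound is uninformative here; it does NOT by itself certify existence.

16·p = 1 ≈ 1.00000; existence NOT certified by the union bound.


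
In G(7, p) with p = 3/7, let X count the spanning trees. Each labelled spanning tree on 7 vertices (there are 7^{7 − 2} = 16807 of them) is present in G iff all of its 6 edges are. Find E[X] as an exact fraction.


K_7 has 7^{7 − 2} = 16807 labelled spanning trees.
For each such spanning tree H, let X_H = 1 if all 6 edges of H are present in G. Then P[X_H = 1] = p^{6} = (3/7)^{6} = 729/117649.
By linearity of expectation: E[X] = Σ_H E[X_H] = 16807 · p^{6} = 16807 · 729/117649 = 729/7.
Numerically: E[X] ≈ 104.143.

E[X] = 16807 · (3/7)^{6} = 729/7 ≈ 104.143.


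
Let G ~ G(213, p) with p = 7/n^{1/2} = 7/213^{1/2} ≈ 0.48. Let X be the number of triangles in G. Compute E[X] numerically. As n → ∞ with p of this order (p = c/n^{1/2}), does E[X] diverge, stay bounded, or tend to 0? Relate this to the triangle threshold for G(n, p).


Number of potential triangles: C(213, 3) = 1587986.
Each occurs with probability p³ ≈ (0.48)³ ≈ 1.10338e-01.
By linearity: E[X] = C(213, 3)·p³ ≈ 1587986 · 1.10338e-01 ≈ 175215.041.
Since α = 1/2 < 1, p = c/n^{1/2} ≫ 1/n is above the triangle threshold p ~ 1/n. Asymptotically E[X] ~ (c³/6)·n^{3(1−α)} = (7³/6)·n^{1.5} → ∞; triangles are abundant w.h.p.

E[X] ≈ 175215.041; in regime p = Θ(1/n^{1/2}) E[X] diverges (above the triangle threshold p ~ 1/n).


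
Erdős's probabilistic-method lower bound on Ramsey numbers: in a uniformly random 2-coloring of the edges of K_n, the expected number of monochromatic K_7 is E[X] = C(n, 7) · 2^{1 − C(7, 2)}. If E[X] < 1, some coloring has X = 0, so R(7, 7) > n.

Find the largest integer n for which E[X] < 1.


We need C(n, 7) · 2^{1 − 21} < 1, i.e. C(n, 7) < 2^{21 − 1} = 1048576.
Check values of n near the boundary:
  n = 25: C(25, 7) = 480700; 480700 < 1048576? YES
  n = 26: C(26, 7) = 657800; 657800 < 1048576? YES
  n = 27: C(27, 7) = 888030; 888030 < 1048576? YES
  n = 28: C(28, 7) = 1184040; 1184040 < 1048576? NO
The largest n with C(n, 7) < 1048576 is n = 27 (where E[X] = 444015/524288 ≈ 0.846891). Hence R(7, 7) > 27, i.e. R(7, 7) ≥ 28.

Largest n = 27; hence R(7, 7) > 27.


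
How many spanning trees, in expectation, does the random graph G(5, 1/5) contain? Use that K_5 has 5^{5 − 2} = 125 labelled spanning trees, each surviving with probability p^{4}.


K_5 has 5^{5 − 2} = 125 labelled spanning trees.
For each such spanning tree H, let X_H = 1 if all 4 edges of H are present in G. Then P[X_H = 1] = p^{4} = (1/5)^{4} = 1/625.
By linearity: E[X] = Σ_H E[X_H] = 125 · p^{4} = 125 · 1/625 = 1/5.
Numerically: E[X] ≈ 0.2.

E[X] = 125 · (1/5)^{4} = 1/5 ≈ 0.2.


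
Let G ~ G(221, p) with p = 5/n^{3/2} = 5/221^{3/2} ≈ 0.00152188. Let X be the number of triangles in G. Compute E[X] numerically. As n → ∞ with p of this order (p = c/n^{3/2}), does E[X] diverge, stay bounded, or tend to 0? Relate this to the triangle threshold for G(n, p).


Number of potential triangles: C(221, 3) = 1774630.
Each occurs with probability p³ ≈ (0.00152188)³ ≈ 3.52488361e-09.
By linearity: E[X] = C(221, 3)·p³ ≈ 1774630 · 3.52488361e-09 ≈ 0.006255.
Since α = 3/2 > 1, p = c/n^{3/2} = o(1/n) is below the triangle threshold p ~ 1/n. Asymptotically E[X] ~ (c³/6)·n^{3(1−α)} = (5³/6)·n^{-1.5} → 0, so by Markov's inequality G has no triangles w.h.p.

E[X] ≈ 0.006255; in regime p = Θ(1/n^{3/2}) E[X] tends to 0 (below the triangle threshold p ~ 1/n).


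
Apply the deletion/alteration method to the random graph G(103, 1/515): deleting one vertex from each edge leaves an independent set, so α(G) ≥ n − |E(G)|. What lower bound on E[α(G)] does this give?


E[|E(G)|] = C(103, 2)·p = 5253 · (1/515) = 51/5.
E[α(G)] ≥ n − E[|E(G)|] = 103 − 51/5 = 464/5.
Numerically: ≈ 92.8000.
(This is only a lower bound; the true E[α(G)] may be larger.)

E[α(G)] ≥ 464/5 ≈ 92.8000.


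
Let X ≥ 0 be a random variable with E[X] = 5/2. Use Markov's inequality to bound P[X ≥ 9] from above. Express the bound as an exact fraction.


μ = E[X] = 5/2, a = 9.
Markov: P[X ≥ 9] ≤ μ/a = (5/2)/9 = 5/18.
Numerically: ≈ 0.278.
(Since a = 9 > μ = 2.500, the bound 5/18 is < 1 and informative.)

P[X ≥ 9] ≤ 5/18 ≈ 0.278.


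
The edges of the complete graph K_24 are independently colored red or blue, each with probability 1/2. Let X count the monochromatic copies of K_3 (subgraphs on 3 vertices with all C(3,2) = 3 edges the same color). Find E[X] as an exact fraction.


Let X = Σ_S X_S over the C(24, 3) = 2024 subsets S of size 3, where X_S = 1 if the K_3 on S is monochromatic.
For a fixed S, the K_3 on S has C(3, 2) = 3 edges. P[all 3 edges red] = (1/2)^3, and likewise for blue, so P[monochromatic] = 2·(1/2)^3 = 2^{1 − 3} = 1/4.
By linearity: E[X] = C(24, 3) · 2^{1 − 3} = 2024 · 1/4 = 506.
Numerically: E[X] ≈ 506.0000.

E[X] = C(24,3)·2^(1−C(3,2)) = 506 ≈ 506.0000.


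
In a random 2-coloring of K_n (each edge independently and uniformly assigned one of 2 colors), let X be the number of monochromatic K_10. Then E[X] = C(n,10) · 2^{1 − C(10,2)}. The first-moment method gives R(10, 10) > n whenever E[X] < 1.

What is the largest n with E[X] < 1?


We need C(n, 10) · 2^{1 − 45} < 1, i.e. C(n, 10) < 2^{45 − 1} = 17592186044416.
Check values of n near the boundary:
  n = 94: C(94, 10) = 9041256841903; 9041256841903 < 17592186044416? YES
  n = 95: C(95, 10) = 10104934117421; 10104934117421 < 17592186044416? YES
  n = 96: C(96, 10) = 11279926456656; 11279926456656 < 17592186044416? YES
  n = 97: C(97, 10) = 12576469727536; 12576469727536 < 17592186044416? YES
  n = 98: C(98, 10) = 14005614014756; 14005614014756 < 17592186044416? YES
  n = 99: C(99, 10) = 15579278510796; 15579278510796 < 17592186044416? YES
  n = 100: C(100, 10) = 17310309456440; 17310309456440 < 17592186044416? YES
  n = 101: C(101, 10) = 19212541264840; 19212541264840 < 17592186044416? NO
  n = 102: C(102, 10) = 21300860967540; 21300860967540 < 17592186044416? NO
The largest n with C(n, 10) < 17592186044416 is n = 100 (where E[X] = 2163788682055/2199023255552 ≈ 0.98398). Hence R(10, 10) > 100, i.e. R(10, 10) ≥ 101.

Largest n = 100; hence R(10, 10) > 100.


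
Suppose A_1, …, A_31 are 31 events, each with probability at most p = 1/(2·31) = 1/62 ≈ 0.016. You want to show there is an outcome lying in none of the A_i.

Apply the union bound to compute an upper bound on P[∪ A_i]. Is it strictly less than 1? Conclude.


Union bound: P[∪_{i=1}^{31} A_i] ≤ Σ_i P[A_i] ≤ 31·p = 31·(1/62) = 1/2.
Numerically: 1/2 ≈ 0.500.
Is 1/2 < 1? YES.
Since P[∪ A_i] ≤ 1/2 < 1, the complement has P[∩ A_i^c] ≥ 1 − 1/2 = 1/2 > 0, so some outcome avoids every A_i.

31·p = 1/2 ≈ 0.500; existence CERTIFIED by the union bound.


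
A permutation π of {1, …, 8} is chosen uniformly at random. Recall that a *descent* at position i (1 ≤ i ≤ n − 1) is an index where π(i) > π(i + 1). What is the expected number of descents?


Write X = Σ X_I over i = 1, …, 7, with X_I the indicator of one descent.
There are 7 indicators.
For each fixed i, the pair (π(i), π(i+1)) is a uniformly random ordered pair of distinct values from {1, …, 8}; by symmetry P[π(i) > π(i+1)] = 1/2.
By linearity: E[X] = 7 · (1/2) = (8 − 1) · (1/2) = 7/2 ≈ 3.5000.

E[X] = 7/2 = 3.5000.


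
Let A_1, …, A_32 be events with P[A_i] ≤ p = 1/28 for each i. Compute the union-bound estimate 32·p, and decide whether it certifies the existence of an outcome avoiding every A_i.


Union bound: P[∪_{i=1}^{32} A_i] ≤ Σ_i P[A_i] ≤ 32·p = 32·(1/28) = 8/7.
Numerically: 8/7 ≈ 1.142857.
Is 8/7 < 1? NO.
Since the bound 8/7 is ≥ 1, the union bound is uninformative here; it does NOT by itself certify existence.

32·p = 8/7 ≈ 1.142857; existence NOT certified by the union bound.


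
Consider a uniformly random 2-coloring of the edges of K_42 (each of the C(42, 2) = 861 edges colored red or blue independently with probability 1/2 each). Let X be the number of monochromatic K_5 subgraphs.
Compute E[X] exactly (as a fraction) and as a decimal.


Let X = Σ_S X_S over the C(42, 5) = 850668 subsets S of size 5, where X_S = 1 if the K_5 on S is monochromatic.
For a fixed S, the K_5 on S has C(5, 2) = 10 edges. P[all 10 edges red] = (1/2)^10, and likewise for blue, so P[monochromatic] = 2·(1/2)^10 = 2^{1 − 10} = 1/512.
By linearity: E[X] = C(42, 5) · 2^{1 − 10} = 850668 · 1/512 = 212667/128.
Numerically: E[X] ≈ 1661.461.

E[X] = C(42,5)·2^(1−C(5,2)) = 212667/128 ≈ 1661.461.


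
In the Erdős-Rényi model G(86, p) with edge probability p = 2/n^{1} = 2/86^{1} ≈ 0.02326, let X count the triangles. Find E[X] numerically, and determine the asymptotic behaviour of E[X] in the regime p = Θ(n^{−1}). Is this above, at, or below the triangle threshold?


Number of potential triangles: C(86, 3) = 102340.
Each occurs with probability p³ ≈ (0.02326)³ ≈ 1.257751e-05.
By linearity: E[X] = C(86, 3)·p³ ≈ 102340 · 1.257751e-05 ≈ 1.2872.
Here α = 1, so p = 2/n is exactly at the triangle threshold p ~ 1/n. Asymptotically E[X] → c³/6 = 2³/6 = 4/3 ≈ 1.3333, a bounded constant. In this regime the triangle count is asymptotically Poisson(c³/6).

E[X] ≈ 1.2872; in regime p = Θ(1/n^{1}) E[X] stays bounded (at the triangle threshold p ~ 1/n).


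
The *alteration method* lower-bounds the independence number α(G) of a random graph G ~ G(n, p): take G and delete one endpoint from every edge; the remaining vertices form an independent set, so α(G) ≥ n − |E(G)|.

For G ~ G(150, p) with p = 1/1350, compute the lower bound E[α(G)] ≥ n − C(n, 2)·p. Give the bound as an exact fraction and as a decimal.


E[|E(G)|] = C(150, 2)·p = 11175 · (1/1350) = 149/18.
E[α(G)] ≥ n − E[|E(G)|] = 150 − 149/18 = 2551/18.
Numerically: ≈ 141.72222.
(This is only a lower bound; the true E[α(G)] may be larger.)

E[α(G)] ≥ 2551/18 ≈ 141.72222.


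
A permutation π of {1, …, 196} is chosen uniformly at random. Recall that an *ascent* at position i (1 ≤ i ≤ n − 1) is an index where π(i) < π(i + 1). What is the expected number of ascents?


Write X = Σ X_I over i = 1, …, 195, with X_I the indicator of one ascent.
There are 195 indicators.
For each fixed i, the pair (π(i), π(i+1)) is a uniformly random ordered pair of distinct values from {1, …, 196}; by symmetry P[π(i) < π(i+1)] = 1/2.
By linearity: E[X] = 195 · (1/2) = (196 − 1) · (1/2) = 195/2 ≈ 97.5000.

E[X] = 195/2 = 97.5000.


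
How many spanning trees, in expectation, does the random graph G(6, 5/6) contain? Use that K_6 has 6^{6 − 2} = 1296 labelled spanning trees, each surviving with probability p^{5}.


K_6 has 6^{6 − 2} = 1296 labelled spanning trees.
For each such spanning tree H, let X_H = 1 if all 5 edges of H are present in G. Then P[X_H = 1] = p^{5} = (5/6)^{5} = 3125/7776.
By linearity: E[X] = Σ_H E[X_H] = 1296 · p^{5} = 1296 · 3125/7776 = 3125/6.
Numerically: E[X] ≈ 521.

E[X] = 1296 · (5/6)^{5} = 3125/6 ≈ 521.


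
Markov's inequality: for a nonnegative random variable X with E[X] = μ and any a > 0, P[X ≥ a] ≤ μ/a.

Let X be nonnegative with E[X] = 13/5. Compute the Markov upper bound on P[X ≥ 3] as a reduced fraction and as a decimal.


μ = E[X] = 13/5, a = 3.
Markov: P[X ≥ 3] ≤ μ/a = (13/5)/3 = 13/15.
Numerically: ≈ 0.866667.
(Since a = 3 > μ = 2.600000, the bound 13/15 is < 1 and informative.)

P[X ≥ 3] ≤ 13/15 ≈ 0.866667.


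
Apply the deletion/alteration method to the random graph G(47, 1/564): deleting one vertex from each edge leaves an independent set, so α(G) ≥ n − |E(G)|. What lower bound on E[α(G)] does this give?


E[|E(G)|] = C(47, 2)·p = 1081 · (1/564) = 23/12.
E[α(G)] ≥ n − E[|E(G)|] = 47 − 23/12 = 541/12.
Numerically: ≈ 45.083.
(This is only a lower bound; the true E[α(G)] may be larger.)

E[α(G)] ≥ 541/12 ≈ 45.083.


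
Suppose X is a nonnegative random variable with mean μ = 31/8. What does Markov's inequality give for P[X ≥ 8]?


μ = E[X] = 31/8, a = 8.
Markov: P[X ≥ 8] ≤ μ/a = (31/8)/8 = 31/64.
Numerically: ≈ 0.484375.
(Since a = 8 > μ = 3.875000, the bound 31/64 is < 1 and informative.)

P[X ≥ 8] ≤ 31/64 ≈ 0.484375.


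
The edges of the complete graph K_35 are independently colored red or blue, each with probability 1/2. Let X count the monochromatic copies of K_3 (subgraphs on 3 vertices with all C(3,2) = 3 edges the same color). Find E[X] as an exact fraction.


Let X = Σ_S X_S over the C(35, 3) = 6545 subsets S of size 3, where X_S = 1 if the K_3 on S is monochromatic.
For a fixed S, the K_3 on S has C(3, 2) = 3 edges. P[all 3 edges red] = (1/2)^3, and likewise for blue, so P[monochromatic] = 2·(1/2)^3 = 2^{1 − 3} = 1/4.
Summing: E[X] = C(35, 3) · 2^{1 − 3} = 6545 · 1/4 = 6545/4.
Numerically: E[X] ≈ 1636.25000.

E[X] = C(35,3)·2^(1−C(3,2)) = 6545/4 ≈ 1636.25000.


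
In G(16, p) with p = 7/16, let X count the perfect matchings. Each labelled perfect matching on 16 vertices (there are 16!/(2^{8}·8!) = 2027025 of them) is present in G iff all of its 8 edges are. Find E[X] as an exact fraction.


K_16 has 16!/(2^{8}·8!) = 2027025 labelled perfect matchings.
For each such perfect matching H, let X_H = 1 if all 8 edges of H are present in G. Then P[X_H = 1] = p^{8} = (7/16)^{8} = 5764801/4294967296.
By linearity of expectation: E[X] = Σ_H E[X_H] = 2027025 · p^{8} = 2027025 · 5764801/4294967296 = 11685395747025/4294967296.
Numerically: E[X] ≈ 2721.

E[X] = 2027025 · (7/16)^{8} = 11685395747025/4294967296 ≈ 2721.


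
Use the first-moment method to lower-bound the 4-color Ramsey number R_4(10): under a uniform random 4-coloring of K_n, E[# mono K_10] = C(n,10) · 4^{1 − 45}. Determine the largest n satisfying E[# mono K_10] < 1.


We need C(n, 10) · 4^{1 − 45} < 1, i.e. C(n, 10) < 4^{45 − 1} = 309485009821345068724781056.
Check values of n near the boundary:
  n = 2021: C(2021, 10) = 306347841644770462864800616; 306347841644770462864800616 < 309485009821345068724781056? YES
  n = 2022: C(2022, 10) = 307870445231474093395937796; 307870445231474093395937796 < 309485009821345068724781056? YES
  n = 2023: C(2023, 10) = 309399856285778485315440716; 309399856285778485315440716 < 309485009821345068724781056? YES
  n = 2024: C(2024, 10) = 310936101848269937576192656; 310936101848269937576192656 < 309485009821345068724781056? NO
  n = 2025: C(2025, 10) = 312479209053472269772600560; 312479209053472269772600560 < 309485009821345068724781056? NO
The largest n with C(n, 10) < 309485009821345068724781056 is n = 2023 (where E[X] = 77349964071444621328860179/77371252455336267181195264 ≈ 0.9997249). Hence R_4(10) > 2023, i.e. R_4(10) ≥ 2024.

Largest n = 2023; hence R_4(10) > 2023.


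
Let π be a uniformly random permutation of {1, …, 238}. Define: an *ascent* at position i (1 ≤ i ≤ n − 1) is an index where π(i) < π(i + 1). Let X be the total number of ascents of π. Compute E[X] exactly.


Write X = Σ X_I over i = 1, …, 237, with X_I the indicator of one ascent.
There are 237 indicators.
For each fixed i, the pair (π(i), π(i+1)) is a uniformly random ordered pair of distinct values from {1, …, 238}; by symmetry P[π(i) < π(i+1)] = 1/2.
By linearity: E[X] = 237 · (1/2) = (238 − 1) · (1/2) = 237/2 ≈ 118.500.

E[X] = 237/2 = 118.500.


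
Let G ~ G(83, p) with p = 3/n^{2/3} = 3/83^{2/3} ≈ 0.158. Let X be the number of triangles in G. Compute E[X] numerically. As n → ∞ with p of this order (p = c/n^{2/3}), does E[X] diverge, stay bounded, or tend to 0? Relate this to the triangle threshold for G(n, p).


Number of potential triangles: C(83, 3) = 91881.
Each occurs with probability p³ ≈ (0.158)³ ≈ 3.91929e-03.
By linearity: E[X] = C(83, 3)·p³ ≈ 91881 · 3.91929e-03 ≈ 360.108.
Since α = 2/3 < 1, p = c/n^{2/3} ≫ 1/n is above the triangle threshold p ~ 1/n. Asymptotically E[X] ~ (c³/6)·n^{3(1−α)} = (3³/6)·n^{1} → ∞; triangles are abundant w.h.p.

E[X] ≈ 360.108; in regime p = Θ(1/n^{2/3}) E[X] diverges (above the triangle threshold p ~ 1/n).


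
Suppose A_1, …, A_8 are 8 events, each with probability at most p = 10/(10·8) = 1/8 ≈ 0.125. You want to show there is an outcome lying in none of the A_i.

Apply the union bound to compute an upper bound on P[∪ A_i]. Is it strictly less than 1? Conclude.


Union bound: P[∪_{i=1}^{8} A_i] ≤ Σ_i P[A_i] ≤ 8·p = 8·(1/8) = 1.
Numerically: 1 ≈ 1.000.
Is 1 < 1? NO.
Since the bound 1 is ≥ 1, the union bound is uninformative here; it does NOT by itself certify existence.

8·p = 1 ≈ 1.000; existence NOT certified by the union bound.
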